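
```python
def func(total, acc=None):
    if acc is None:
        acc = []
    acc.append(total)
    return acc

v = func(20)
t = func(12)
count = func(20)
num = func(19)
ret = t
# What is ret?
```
[12]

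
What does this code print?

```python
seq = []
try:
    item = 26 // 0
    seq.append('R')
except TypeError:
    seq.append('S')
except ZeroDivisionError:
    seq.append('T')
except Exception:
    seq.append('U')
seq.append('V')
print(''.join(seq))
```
TV

ZeroDivisionError matches before generic Exception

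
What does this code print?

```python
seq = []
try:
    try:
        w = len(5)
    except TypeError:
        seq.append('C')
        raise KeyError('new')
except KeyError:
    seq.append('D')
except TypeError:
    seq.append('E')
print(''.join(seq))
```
CD

New KeyError raised, caught by outer KeyError handler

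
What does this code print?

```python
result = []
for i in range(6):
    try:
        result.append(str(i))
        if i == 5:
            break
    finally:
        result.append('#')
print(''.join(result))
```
0#1#2#3#4#5#

finally runs even when breaking out of loop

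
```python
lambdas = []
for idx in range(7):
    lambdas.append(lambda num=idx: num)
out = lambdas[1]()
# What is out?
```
1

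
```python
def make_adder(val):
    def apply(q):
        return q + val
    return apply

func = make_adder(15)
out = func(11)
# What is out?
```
26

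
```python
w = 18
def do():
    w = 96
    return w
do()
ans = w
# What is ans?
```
18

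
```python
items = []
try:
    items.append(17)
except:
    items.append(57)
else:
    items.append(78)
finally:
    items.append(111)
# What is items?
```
[17, 78, 111]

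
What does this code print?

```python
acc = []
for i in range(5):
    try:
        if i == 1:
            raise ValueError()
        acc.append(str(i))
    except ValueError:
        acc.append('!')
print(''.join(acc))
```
0!234

Exception on i=1 caught, loop continues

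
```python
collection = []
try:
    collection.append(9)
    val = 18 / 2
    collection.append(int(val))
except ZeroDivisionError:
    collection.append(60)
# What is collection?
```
[9, 9]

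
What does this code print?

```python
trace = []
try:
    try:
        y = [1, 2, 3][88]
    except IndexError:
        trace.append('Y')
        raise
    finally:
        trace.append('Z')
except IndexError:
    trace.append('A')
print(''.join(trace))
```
YZA

finally runs before re-raised exception propagates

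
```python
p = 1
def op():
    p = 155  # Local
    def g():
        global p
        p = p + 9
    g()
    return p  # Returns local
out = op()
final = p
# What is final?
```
10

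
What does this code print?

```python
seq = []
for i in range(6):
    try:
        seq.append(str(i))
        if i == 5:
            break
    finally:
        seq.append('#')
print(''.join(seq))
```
0#1#2#3#4#5#

finally runs even when breaking out of loop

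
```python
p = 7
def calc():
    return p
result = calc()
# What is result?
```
7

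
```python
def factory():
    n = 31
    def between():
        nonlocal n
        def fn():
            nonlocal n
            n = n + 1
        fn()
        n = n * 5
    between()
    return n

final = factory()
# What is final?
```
160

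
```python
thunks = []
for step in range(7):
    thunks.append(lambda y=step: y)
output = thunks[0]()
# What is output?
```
0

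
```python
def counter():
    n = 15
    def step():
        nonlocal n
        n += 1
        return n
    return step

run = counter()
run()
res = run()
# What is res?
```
17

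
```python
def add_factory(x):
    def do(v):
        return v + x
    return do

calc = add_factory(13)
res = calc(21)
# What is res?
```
34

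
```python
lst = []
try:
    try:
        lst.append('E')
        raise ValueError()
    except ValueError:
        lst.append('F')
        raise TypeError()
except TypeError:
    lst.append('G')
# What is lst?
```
['E', 'F', 'G']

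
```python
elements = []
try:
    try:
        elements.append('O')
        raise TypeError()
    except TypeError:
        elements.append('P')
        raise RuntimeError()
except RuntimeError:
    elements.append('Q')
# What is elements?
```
['O', 'P', 'Q']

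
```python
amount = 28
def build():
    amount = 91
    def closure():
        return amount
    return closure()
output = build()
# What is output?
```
91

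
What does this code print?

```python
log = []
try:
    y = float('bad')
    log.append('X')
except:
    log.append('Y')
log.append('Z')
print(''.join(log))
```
YZ

Exception raised in try, caught by bare except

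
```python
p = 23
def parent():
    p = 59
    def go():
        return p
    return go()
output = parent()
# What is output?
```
59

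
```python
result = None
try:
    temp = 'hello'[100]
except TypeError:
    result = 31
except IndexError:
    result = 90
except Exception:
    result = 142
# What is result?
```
90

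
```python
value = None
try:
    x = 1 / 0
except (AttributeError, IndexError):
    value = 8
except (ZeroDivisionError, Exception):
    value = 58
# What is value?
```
58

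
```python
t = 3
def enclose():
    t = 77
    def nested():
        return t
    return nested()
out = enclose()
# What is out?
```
77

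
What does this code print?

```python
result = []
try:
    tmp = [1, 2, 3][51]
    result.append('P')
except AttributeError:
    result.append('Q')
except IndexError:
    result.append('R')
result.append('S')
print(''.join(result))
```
RS

IndexError is caught by its specific handler, not AttributeError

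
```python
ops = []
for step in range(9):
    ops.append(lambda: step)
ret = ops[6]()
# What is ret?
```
8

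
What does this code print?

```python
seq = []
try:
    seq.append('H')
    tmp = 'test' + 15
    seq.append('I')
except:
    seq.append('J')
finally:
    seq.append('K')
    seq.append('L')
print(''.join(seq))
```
HJKL

Code before exception runs, then except, then all of finally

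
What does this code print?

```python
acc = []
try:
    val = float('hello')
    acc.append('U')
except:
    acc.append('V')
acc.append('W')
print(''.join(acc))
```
VW

Exception raised in try, caught by bare except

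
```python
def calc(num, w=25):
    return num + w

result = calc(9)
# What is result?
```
34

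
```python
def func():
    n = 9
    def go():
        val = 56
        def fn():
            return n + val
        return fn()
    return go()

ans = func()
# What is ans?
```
65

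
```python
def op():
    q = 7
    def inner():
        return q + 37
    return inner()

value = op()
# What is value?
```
44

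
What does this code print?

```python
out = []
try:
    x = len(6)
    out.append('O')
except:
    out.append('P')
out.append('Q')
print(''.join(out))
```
PQ

Exception raised in try, caught by bare except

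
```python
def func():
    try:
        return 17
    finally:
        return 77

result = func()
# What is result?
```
77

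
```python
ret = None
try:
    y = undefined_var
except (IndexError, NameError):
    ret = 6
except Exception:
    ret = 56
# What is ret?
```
6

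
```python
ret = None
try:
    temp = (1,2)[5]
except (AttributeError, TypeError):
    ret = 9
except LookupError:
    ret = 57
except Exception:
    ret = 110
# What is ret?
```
57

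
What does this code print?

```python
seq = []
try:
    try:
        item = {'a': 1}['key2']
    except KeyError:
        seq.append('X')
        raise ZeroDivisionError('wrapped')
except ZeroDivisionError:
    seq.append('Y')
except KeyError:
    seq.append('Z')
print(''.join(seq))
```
XY

New ZeroDivisionError raised, caught by outer ZeroDivisionError handler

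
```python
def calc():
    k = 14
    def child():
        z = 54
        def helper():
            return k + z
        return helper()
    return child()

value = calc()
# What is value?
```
68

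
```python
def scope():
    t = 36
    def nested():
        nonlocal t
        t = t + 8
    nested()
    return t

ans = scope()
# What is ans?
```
44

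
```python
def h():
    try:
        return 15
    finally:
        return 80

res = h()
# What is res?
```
80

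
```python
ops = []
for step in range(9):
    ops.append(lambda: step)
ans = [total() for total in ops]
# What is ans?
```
[8, 8, 8, 8, 8, 8, 8, 8, 8]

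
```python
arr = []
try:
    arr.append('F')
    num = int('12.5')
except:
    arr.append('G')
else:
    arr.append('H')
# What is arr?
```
['F', 'G']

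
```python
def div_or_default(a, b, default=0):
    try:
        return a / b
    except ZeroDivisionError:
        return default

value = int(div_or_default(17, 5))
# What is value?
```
3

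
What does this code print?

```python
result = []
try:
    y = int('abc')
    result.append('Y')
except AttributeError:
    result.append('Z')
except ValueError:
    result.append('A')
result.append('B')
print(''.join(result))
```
AB

ValueError is caught by its specific handler, not AttributeError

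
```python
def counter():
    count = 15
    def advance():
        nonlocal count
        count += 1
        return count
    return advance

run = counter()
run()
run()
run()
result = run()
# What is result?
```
19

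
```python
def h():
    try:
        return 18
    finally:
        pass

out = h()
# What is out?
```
18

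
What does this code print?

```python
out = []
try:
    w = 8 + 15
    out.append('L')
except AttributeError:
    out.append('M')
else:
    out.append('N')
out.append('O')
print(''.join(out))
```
LNO

else block runs when no exception occurs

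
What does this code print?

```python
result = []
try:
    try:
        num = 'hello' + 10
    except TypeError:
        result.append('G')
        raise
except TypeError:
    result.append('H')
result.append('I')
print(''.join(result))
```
GHI

raise without argument re-raises current exception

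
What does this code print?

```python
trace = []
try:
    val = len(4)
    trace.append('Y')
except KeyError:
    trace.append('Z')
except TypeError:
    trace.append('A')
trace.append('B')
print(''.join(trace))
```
AB

TypeError is caught by its specific handler, not KeyError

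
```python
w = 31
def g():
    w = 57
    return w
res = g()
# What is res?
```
57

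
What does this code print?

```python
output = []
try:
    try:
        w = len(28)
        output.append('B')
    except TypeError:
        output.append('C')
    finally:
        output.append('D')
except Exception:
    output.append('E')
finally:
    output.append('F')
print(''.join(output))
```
CDF

Both finally blocks run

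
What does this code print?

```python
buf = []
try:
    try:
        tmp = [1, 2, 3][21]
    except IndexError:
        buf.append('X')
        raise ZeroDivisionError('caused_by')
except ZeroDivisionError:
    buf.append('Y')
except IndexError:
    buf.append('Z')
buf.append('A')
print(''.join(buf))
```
XYA

ZeroDivisionError raised and caught, original IndexError not re-raised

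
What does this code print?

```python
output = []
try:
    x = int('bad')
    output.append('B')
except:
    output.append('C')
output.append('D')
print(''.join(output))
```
CD

Exception raised in try, caught by bare except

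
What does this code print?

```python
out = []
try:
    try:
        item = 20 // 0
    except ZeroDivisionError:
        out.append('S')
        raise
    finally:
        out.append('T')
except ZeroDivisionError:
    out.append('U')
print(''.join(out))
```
STU

finally runs before re-raised exception propagates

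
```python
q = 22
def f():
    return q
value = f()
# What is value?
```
22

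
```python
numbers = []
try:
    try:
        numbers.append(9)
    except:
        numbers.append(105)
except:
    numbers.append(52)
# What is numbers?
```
[9]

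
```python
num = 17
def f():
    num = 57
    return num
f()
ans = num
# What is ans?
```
17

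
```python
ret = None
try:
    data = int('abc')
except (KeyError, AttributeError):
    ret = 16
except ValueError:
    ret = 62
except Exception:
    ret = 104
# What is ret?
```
62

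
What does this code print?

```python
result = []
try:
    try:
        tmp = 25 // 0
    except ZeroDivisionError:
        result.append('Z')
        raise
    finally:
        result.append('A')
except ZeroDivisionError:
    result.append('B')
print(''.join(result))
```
ZAB

finally runs before re-raised exception propagates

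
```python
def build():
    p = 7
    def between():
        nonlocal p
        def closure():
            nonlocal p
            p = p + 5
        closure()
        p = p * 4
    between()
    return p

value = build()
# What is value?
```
48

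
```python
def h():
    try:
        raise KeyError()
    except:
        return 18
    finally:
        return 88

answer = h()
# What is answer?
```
88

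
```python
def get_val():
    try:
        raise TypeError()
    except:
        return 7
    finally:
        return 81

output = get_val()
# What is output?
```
81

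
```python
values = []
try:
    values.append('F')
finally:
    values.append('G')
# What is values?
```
['F', 'G']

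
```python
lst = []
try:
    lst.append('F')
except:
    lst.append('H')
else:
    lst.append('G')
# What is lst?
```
['F', 'G']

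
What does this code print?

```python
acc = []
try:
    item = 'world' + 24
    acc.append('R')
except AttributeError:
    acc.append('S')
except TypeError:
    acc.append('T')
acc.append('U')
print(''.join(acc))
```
TU

TypeError is caught by its specific handler, not AttributeError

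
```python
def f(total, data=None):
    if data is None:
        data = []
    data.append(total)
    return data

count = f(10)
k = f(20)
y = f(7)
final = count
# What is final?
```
[10]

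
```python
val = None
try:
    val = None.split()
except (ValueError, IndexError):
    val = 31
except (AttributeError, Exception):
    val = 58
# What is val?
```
58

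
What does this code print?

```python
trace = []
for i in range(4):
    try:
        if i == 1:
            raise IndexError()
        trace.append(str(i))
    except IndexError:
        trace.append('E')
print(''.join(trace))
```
0E23

Exception on i=1 caught, loop continues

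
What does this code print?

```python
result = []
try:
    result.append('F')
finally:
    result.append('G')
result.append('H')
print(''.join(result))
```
FGH

try/finally without except, no exception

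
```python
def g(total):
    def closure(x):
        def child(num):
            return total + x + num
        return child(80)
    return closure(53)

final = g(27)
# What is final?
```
160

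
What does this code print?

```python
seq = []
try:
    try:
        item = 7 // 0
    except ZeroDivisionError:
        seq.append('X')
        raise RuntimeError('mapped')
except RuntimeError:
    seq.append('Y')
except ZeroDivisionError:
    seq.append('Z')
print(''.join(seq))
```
XY

New RuntimeError raised, caught by outer RuntimeError handler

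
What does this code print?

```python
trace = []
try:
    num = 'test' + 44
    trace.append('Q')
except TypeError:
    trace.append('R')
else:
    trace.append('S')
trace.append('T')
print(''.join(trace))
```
RT

else block skipped when exception is caught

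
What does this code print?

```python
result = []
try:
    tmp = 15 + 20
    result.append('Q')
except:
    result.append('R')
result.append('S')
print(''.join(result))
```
QS

No exception, try block completes normally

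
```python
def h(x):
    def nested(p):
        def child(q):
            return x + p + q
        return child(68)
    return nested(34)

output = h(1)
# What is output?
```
103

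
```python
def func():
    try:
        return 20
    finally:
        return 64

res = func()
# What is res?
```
64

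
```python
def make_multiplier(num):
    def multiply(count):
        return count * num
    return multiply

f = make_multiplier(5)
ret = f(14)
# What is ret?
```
70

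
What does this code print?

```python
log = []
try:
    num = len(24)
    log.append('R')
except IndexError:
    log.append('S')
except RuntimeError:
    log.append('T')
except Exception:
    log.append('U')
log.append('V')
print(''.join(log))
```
UV

TypeError not specifically caught, falls to Exception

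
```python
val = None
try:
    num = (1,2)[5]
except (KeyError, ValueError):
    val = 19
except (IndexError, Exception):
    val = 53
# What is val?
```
53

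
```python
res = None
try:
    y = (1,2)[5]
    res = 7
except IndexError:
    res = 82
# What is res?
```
82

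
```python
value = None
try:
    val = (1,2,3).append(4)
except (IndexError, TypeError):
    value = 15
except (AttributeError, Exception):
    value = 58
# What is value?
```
58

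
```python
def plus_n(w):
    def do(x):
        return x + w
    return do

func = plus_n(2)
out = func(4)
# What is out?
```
6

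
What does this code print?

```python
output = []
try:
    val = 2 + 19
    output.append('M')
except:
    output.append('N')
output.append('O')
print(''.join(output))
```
MO

No exception, try block completes normally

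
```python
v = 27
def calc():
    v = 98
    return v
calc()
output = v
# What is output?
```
27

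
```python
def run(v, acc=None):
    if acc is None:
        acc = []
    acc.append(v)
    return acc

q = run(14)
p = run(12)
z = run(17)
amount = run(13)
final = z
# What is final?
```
[17]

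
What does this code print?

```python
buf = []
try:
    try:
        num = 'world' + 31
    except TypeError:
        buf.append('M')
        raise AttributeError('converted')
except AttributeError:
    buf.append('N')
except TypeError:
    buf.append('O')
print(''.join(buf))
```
MN

New AttributeError raised, caught by outer AttributeError handler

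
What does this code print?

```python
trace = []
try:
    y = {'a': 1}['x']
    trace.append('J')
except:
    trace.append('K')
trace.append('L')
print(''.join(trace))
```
KL

Exception raised in try, caught by bare except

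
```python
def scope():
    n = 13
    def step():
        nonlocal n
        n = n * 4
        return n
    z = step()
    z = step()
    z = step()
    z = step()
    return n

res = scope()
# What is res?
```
3328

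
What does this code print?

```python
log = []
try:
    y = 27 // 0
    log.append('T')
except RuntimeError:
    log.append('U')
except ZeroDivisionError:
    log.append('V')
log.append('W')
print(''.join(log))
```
VW

ZeroDivisionError is caught by its specific handler, not RuntimeError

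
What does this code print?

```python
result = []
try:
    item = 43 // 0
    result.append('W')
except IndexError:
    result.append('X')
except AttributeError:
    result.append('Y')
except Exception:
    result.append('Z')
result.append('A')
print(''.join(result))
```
ZA

ZeroDivisionError not specifically caught, falls to Exception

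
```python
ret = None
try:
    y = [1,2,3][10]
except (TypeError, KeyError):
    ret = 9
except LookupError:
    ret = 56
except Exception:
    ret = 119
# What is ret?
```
56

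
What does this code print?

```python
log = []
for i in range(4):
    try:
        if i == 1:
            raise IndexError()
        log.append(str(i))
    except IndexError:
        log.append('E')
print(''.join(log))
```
0E23

Exception on i=1 caught, loop continues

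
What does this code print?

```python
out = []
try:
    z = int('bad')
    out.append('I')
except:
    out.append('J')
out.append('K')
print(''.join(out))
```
JK

Exception raised in try, caught by bare except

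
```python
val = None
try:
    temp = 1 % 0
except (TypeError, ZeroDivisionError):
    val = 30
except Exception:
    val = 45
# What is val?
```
30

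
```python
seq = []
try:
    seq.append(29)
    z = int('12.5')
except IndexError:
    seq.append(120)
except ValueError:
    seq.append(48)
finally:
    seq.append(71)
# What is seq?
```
[29, 48, 71]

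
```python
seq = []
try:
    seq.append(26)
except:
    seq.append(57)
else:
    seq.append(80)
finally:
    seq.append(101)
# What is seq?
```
[26, 80, 101]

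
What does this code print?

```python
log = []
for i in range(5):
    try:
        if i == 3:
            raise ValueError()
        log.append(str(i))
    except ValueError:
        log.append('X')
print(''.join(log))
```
012X4

Exception on i=3 caught, loop continues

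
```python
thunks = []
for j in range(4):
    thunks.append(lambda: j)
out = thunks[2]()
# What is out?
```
3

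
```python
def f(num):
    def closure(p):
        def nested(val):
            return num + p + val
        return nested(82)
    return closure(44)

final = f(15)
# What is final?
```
141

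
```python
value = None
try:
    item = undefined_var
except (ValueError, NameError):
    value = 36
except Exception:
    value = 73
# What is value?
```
36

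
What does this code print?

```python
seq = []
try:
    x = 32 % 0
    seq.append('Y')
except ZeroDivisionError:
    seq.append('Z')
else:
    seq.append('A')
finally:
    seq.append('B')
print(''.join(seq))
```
ZB

Exception: except runs, else skipped, finally runs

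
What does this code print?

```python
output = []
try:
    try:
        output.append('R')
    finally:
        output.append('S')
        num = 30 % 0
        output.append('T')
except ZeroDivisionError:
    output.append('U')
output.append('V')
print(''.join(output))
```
RSUV

Exception in inner finally caught by outer except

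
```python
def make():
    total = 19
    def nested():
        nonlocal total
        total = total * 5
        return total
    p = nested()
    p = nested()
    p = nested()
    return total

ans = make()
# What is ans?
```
2375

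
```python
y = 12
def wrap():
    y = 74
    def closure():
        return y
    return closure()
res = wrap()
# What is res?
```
74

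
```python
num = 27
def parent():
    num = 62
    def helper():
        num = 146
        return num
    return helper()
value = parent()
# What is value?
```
146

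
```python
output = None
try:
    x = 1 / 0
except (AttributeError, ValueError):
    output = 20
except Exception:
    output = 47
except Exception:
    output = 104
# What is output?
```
47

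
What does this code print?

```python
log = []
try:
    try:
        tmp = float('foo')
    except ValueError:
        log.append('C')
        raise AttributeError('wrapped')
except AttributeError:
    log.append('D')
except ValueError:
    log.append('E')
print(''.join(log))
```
CD

New AttributeError raised, caught by outer AttributeError handler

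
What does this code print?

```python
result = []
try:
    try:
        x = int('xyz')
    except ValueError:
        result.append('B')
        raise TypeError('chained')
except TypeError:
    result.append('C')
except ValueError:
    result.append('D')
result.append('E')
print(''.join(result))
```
BCE

TypeError raised and caught, original ValueError not re-raised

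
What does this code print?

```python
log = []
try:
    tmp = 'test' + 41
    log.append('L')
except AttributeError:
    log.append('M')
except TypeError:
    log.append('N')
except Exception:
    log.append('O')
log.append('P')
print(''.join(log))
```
NP

TypeError matches before generic Exception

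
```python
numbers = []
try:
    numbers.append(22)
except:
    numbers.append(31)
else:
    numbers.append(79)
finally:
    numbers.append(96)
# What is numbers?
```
[22, 79, 96]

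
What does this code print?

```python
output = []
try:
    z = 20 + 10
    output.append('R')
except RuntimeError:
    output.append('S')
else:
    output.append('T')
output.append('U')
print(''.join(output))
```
RTU

else block runs when no exception occurs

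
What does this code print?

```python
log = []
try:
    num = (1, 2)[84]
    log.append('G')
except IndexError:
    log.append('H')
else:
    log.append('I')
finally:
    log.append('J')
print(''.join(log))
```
HJ

Exception: except runs, else skipped, finally runs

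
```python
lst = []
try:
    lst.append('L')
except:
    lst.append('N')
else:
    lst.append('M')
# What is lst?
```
['L', 'M']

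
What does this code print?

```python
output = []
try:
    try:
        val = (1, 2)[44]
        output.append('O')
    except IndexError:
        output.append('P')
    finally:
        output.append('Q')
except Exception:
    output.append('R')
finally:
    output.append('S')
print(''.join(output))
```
PQS

Both finally blocks run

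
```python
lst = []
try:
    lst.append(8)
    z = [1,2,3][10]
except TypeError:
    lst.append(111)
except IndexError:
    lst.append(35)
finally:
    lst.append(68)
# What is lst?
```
[8, 35, 68]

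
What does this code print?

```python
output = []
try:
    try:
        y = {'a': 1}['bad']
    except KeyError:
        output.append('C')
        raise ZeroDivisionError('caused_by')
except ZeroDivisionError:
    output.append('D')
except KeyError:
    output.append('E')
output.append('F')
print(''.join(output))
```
CDF

ZeroDivisionError raised and caught, original KeyError not re-raised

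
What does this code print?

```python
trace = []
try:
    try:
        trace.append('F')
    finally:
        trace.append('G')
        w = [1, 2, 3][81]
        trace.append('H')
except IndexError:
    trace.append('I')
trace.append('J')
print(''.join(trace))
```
FGIJ

Exception in inner finally caught by outer except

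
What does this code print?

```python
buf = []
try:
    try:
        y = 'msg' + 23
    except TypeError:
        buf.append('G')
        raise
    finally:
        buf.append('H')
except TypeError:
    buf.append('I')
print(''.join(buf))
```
GHI

finally runs before re-raised exception propagates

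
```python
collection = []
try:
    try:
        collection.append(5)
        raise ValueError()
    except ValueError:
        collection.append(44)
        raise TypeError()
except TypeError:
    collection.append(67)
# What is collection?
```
[5, 44, 67]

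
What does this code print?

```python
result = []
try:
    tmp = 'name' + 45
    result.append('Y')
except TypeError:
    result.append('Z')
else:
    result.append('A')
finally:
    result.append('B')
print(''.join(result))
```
ZB

Exception: except runs, else skipped, finally runs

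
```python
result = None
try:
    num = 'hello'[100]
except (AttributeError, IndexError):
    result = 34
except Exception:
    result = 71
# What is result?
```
34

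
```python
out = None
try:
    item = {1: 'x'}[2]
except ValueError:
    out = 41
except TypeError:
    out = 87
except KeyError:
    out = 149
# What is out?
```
149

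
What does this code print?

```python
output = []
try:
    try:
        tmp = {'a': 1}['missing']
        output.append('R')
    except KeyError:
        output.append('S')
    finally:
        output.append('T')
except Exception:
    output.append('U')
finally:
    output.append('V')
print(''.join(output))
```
STV

Both finally blocks run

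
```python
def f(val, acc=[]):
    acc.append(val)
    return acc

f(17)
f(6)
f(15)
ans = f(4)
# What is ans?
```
[17, 6, 15, 4]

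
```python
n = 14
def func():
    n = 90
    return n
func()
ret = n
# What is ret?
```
14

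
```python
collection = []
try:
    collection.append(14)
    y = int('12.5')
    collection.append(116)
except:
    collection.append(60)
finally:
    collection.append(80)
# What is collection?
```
[14, 60, 80]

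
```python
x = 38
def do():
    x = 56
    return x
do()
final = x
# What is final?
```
38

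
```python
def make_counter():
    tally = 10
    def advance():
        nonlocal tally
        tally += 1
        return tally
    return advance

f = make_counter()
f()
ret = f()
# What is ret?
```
12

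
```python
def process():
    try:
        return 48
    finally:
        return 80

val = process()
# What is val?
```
80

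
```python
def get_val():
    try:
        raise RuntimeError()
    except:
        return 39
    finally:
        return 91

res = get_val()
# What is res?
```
91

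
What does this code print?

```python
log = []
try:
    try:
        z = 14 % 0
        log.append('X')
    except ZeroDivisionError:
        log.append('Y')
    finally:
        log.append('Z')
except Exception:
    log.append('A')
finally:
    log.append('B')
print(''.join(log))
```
YZB

Both finally blocks run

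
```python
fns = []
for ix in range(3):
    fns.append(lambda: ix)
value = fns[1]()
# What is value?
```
2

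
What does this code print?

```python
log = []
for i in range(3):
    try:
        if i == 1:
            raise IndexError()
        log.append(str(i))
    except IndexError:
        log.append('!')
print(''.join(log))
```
0!2

Exception on i=1 caught, loop continues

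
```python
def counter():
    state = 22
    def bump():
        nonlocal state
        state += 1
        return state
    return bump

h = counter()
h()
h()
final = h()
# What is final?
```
25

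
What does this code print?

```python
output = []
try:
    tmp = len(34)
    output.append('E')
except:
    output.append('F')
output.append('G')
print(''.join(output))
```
FG

Exception raised in try, caught by bare except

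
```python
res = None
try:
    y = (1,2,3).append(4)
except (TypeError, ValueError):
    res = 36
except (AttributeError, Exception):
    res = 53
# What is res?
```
53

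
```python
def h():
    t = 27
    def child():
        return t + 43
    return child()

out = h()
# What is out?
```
70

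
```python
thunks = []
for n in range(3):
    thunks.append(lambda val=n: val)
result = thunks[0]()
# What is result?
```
0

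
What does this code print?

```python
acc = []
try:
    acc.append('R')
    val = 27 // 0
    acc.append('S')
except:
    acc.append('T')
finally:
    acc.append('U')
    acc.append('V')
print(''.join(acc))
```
RTUV

Code before exception runs, then except, then all of finally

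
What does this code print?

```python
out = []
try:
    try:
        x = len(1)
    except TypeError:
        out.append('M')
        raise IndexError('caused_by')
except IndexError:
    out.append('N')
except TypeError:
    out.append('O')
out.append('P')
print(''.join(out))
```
MNP

IndexError raised and caught, original TypeError not re-raised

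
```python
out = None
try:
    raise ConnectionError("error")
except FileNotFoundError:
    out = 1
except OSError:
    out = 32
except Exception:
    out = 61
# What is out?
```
32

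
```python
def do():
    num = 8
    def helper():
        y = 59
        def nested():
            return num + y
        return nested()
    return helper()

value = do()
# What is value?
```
67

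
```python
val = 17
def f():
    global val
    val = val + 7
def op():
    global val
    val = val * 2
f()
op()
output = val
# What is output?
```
48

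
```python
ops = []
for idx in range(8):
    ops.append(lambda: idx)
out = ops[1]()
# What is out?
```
7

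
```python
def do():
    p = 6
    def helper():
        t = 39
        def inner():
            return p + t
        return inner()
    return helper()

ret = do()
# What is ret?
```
45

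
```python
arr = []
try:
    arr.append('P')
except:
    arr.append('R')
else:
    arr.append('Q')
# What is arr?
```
['P', 'Q']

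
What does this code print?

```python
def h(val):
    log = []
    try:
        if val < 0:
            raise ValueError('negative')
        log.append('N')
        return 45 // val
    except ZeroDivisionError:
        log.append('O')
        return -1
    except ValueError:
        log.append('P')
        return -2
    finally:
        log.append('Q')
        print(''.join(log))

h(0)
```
NOQ

val=0 causes ZeroDivisionError, caught, finally prints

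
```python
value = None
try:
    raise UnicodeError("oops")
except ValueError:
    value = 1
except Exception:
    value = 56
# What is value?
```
1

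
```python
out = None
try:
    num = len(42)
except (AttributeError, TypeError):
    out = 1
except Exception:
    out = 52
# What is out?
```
1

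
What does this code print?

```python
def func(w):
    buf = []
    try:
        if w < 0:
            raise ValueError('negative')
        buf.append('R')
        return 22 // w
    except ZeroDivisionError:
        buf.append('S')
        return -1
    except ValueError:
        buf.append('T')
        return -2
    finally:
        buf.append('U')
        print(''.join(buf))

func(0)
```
RSU

w=0 causes ZeroDivisionError, caught, finally prints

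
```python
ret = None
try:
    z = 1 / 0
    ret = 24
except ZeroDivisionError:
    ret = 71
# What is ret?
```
71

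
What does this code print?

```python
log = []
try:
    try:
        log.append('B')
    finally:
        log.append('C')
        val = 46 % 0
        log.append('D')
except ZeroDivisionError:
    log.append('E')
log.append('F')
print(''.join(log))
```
BCEF

Exception in inner finally caught by outer except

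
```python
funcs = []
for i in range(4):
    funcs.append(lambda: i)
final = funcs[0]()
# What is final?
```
3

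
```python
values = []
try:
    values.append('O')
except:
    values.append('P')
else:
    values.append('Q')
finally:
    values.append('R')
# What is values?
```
['O', 'Q', 'R']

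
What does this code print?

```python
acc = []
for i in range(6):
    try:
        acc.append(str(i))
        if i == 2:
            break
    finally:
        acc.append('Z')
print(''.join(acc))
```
0Z1Z2Z

finally runs even when breaking out of loop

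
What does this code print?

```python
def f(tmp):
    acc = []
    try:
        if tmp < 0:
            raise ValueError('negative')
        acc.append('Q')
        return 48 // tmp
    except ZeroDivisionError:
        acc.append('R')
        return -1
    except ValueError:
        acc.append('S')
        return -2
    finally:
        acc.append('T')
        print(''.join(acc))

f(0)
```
QRT

tmp=0 causes ZeroDivisionError, caught, finally prints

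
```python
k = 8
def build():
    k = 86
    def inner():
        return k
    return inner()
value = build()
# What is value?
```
86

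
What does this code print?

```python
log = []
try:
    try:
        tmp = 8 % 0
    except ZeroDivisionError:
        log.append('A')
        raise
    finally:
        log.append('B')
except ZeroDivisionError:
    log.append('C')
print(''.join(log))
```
ABC

finally runs before re-raised exception propagates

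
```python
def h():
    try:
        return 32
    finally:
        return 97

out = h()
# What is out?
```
97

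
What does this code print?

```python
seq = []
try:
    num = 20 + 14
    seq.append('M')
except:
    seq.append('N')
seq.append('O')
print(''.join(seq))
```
MO

No exception, try block completes normally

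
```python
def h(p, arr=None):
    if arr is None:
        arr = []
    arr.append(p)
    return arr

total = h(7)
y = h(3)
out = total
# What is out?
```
[7]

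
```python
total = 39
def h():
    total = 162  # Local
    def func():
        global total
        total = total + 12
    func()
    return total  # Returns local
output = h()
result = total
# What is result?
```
51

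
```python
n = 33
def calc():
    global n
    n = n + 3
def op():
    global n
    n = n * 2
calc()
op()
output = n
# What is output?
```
72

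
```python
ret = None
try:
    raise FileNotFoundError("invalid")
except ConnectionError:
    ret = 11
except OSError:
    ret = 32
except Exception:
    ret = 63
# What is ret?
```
32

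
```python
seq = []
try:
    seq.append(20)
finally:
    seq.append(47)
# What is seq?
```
[20, 47]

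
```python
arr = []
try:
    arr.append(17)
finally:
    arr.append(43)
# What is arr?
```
[17, 43]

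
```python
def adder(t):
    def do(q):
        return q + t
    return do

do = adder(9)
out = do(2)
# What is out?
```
11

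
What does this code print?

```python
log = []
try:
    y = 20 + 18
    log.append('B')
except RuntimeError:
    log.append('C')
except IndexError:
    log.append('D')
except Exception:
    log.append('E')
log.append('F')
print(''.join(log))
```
BF

No exception, try block completes normally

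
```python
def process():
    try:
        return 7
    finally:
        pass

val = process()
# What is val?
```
7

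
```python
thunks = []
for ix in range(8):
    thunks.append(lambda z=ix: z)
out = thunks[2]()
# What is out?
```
2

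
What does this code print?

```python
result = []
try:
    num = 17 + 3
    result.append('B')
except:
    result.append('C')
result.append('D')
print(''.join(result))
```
BD

No exception, try block completes normally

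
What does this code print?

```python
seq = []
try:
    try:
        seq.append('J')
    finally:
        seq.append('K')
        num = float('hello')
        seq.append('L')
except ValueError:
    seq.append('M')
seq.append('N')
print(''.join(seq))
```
JKMN

Exception in inner finally caught by outer except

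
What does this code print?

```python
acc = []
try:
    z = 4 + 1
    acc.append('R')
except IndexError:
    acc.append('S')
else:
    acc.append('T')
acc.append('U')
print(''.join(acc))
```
RTU

else block runs when no exception occurs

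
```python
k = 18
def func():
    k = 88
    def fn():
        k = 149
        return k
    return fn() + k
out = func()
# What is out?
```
237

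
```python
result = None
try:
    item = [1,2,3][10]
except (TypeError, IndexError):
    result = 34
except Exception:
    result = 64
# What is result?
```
34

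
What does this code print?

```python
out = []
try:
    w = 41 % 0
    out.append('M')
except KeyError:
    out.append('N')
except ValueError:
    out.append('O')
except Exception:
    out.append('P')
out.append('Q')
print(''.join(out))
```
PQ

ZeroDivisionError not specifically caught, falls to Exception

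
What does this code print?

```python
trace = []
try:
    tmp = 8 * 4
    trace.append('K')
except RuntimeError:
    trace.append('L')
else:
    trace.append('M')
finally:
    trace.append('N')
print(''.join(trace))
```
KMN

else runs before finally when no exception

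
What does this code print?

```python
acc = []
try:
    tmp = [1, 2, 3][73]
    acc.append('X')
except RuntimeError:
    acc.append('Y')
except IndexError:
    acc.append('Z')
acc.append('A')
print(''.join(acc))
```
ZA

IndexError is caught by its specific handler, not RuntimeError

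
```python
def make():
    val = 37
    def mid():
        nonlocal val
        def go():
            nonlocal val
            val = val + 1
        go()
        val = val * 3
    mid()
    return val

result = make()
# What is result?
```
114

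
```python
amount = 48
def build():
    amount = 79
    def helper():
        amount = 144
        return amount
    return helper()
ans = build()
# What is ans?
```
144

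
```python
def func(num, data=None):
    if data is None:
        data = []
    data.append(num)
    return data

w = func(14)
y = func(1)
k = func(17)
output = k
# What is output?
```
[17]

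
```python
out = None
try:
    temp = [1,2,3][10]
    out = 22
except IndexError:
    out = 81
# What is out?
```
81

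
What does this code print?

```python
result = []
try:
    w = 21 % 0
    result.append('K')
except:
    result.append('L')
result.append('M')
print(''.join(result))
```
LM

Exception raised in try, caught by bare except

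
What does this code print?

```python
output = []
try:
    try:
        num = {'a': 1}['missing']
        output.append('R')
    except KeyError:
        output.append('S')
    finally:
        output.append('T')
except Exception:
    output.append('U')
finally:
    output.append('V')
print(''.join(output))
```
STV

Both finally blocks run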